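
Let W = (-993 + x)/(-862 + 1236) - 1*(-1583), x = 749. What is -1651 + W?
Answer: -12838/187 ≈ -68.652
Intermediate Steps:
W = 295899/187 (W = (-993 + 749)/(-862 + 1236) - 1*(-1583) = -244/374 + 1583 = -244*1/374 + 1583 = -122/187 + 1583 = 295899/187 ≈ 1582.3)
-1651 + W = -1651 + 295899/187 = -12838/187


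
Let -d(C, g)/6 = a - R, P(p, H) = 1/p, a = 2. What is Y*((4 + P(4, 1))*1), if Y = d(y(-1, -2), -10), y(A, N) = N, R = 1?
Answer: -51/2 ≈ -25.500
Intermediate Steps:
P(p, H) = 1/p
d(C, g) = -6 (d(C, g) = -6*(2 - 1*1) = -6*(2 - 1) = -6*1 = -6)
Y = -6
Y*((4 + P(4, 1))*1) = -6*(4 + 1/4) = -51/2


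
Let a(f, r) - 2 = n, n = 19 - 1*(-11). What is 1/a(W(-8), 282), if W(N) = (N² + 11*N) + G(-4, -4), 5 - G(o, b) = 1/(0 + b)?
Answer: 1/32 ≈ 0.031250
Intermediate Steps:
G(o, b) = 5 - 1/b (G(o, b) = 5 - 1/(0 + b) = 5 - 1/b)
W(N) = 21/4 + N² + 11*N (W(N) = (N² + 11*N) + (5 - 1/(-4)) = (N² + 11*N) + (5 - 1*(-¼)) = (N² + 11*N) + (5 + ¼) = (N² + 11*N) + 21/4 = 21/4 + N² + 11*N)
n = 30 (n = 19 + 11 = 30)
a(f, r) = 32 (a(f, r) = 2 + 30 = 32)
1/a(W(-8), 282) = 1/32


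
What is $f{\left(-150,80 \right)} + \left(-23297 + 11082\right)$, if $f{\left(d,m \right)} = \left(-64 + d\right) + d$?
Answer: $-12579$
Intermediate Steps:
$f{\left(d,m \right)} = -64 + 2 d$
$f{\left(-150,80 \right)} + \left(-23297 + 11082\right) = \left(-64 + 2 \left(-150\right)\right) + \left(-23297 + 11082\right) = \left(-64 - 300\right) - 12215 = -364 - 12215 = -12579$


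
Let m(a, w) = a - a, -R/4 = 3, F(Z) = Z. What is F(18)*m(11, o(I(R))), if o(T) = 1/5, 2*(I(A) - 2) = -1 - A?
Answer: 0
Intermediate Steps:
R = -12 (R = -4*3 = -12)
I(A) = 3/2 - A/2 (I(A) = 2 + (-1 - A)/2 = 2 + (-½ - A/2) = 3/2 - A/2)
o(T) = ⅕
m(a, w) = 0
F(18)*m(11, o(I(R))) = 18*0 = 0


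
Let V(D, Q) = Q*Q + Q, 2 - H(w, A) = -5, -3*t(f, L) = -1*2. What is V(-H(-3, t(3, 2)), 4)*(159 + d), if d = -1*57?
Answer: 2040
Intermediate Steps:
t(f, L) = ⅔ (t(f, L) = -(-1)*2/3 = -⅓*(-2) = ⅔)
H(w, A) = 7 (H(w, A) = 2 - 1*(-5) = 2 + 5 = 7)
d = -57
V(D, Q) = Q + Q² (V(D, Q) = Q² + Q = Q + Q²)
V(-H(-3, t(3, 2)), 4)*(159 + d) = (4*(1 + 4))*(159 - 57) = (4*5)*102 = 20*102 = 2040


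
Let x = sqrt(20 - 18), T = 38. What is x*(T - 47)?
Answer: -9*sqrt(2) ≈ -12.728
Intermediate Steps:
x = sqrt(2) ≈ 1.4142
x*(T - 47) = sqrt(2)*(38 - 47) = sqrt(2)*(-9) = -9*sqrt(2)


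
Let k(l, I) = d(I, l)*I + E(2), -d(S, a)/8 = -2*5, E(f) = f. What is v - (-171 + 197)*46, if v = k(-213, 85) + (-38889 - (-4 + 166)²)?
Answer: -59527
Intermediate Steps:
d(S, a) = 80 (d(S, a) = -(-16)*5 = -8*(-10) = 80)
k(l, I) = 2 + 80*I (k(l, I) = 80*I + 2 = 2 + 80*I)
v = -58331 (v = (2 + 80*85) + (-38889 - (-4 + 166)²) = (2 + 6800) + (-38889 - 1*162²) = 6802 + (-38889 - 1*26244) = 6802 + (-38889 - 26244) = 6802 - 65133 = -58331)
v - (-171 + 197)*46 = -58331 - (-171 + 197)*46 = -58331 - 26*46 = -58331 - 1*1196 = -58331 - 1196 = -59527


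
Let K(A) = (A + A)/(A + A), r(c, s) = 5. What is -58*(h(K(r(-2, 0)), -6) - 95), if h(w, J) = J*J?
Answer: 3422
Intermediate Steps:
K(A) = 1 (K(A) = (2*A)/((2*A)) = (2*A)*(1/(2*A)) = 1)
h(w, J) = J²
-58*(h(K(r(-2, 0)), -6) - 95) = -58*((-6)² - 95) = -58*(36 - 95) = -58*(-59) = 3422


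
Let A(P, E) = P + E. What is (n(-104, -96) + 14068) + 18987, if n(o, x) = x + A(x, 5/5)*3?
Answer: 32674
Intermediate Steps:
A(P, E) = E + P
n(o, x) = 3 + 4*x (n(o, x) = x + (5/5 + x)*3 = x + (5*(⅕) + x)*3 = x + (1 + x)*3 = x + (3 + 3*x) = 3 + 4*x)
(n(-104, -96) + 14068) + 18987 = ((3 + 4*(-96)) + 14068) + 18987 = ((3 - 384) + 14068) + 18987 = (-381 + 14068) + 18987 = 13687 + 18987 = 32674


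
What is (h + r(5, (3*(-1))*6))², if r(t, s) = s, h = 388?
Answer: 136900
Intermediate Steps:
(h + r(5, (3*(-1))*6))² = (388 + (3*(-1))*6)² = (388 - 3*6)² = (388 - 18)² = 370² = 136900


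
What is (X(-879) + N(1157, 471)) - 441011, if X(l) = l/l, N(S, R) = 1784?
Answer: -439226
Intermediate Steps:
X(l) = 1
(X(-879) + N(1157, 471)) - 441011 = (1 + 1784) - 441011 = 1785 - 441011 = -439226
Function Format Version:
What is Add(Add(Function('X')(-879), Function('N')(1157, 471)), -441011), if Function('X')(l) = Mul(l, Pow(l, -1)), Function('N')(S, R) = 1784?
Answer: -439226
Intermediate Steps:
Function('X')(l) = 1
Add(Add(Function('X')(-879), Function('N')(1157, 471)), -441011) = Add(Add(1, 1784), -441011) = Add(1785, -441011) = -439226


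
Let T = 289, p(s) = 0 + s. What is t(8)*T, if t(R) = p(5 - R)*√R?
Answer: -1734*√2 ≈ -2452.2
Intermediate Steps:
p(s) = s
t(R) = √R*(5 - R) (t(R) = (5 - R)*√R = √R*(5 - R))
t(8)*T = (√8*(5 - 1*8))*289 = ((2*√2)*(5 - 8))*289 = ((2*√2)*(-3))*289 = -6*√2*289 = -1734*√2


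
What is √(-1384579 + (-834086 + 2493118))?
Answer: √274453 ≈ 523.88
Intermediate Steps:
√(-1384579 + (-834086 + 2493118)) = √(-1384579 + 1659032) = √274453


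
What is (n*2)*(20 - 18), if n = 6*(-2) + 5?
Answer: -28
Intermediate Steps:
n = -7 (n = -12 + 5 = -7)
(n*2)*(20 - 18) = (-7*2)*(20 - 18) = -14*2 = -28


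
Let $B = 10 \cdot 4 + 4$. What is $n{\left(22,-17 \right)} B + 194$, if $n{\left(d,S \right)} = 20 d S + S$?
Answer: $-329674$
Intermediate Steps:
$B = 44$ ($B = 40 + 4 = 44$)
$n{\left(d,S \right)} = S + 20 S d$ ($n{\left(d,S \right)} = 20 S d + S = S + 20 S d$)
$n{\left(22,-17 \right)} B + 194 = - 17 \left(1 + 20 \cdot 22\right) 44 + 194 = - 17 \left(1 + 440\right) 44 + 194 = \left(-17\right) 441 \cdot 44 + 194 = \left(-7497\right) 44 + 194 = -329868 + 194 = -329674$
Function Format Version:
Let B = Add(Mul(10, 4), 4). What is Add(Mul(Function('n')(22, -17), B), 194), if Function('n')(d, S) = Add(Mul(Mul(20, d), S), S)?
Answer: -329674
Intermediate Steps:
B = 44 (B = Add(40, 4) = 44)
Function('n')(d, S) = Add(S, Mul(20, S, d)) (Function('n')(d, S) = Add(Mul(20, S, d), S) = Add(S, Mul(20, S, d)))
Add(Mul(Function('n')(22, -17), B), 194) = Add(Mul(Mul(-17, Add(1, Mul(20, 22))), 44), 194) = Add(Mul(Mul(-17, Add(1, 440)), 44), 194) = Add(Mul(Mul(-17, 441), 44), 194) = Add(Mul(-7497, 44), 194) = Add(-329868, 194) = -329674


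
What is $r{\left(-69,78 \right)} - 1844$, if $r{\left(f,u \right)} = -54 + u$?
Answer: $-1820$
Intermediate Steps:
$r{\left(-69,78 \right)} - 1844 = \left(-54 + 78\right) - 1844 = 24 - 1844 = -1820$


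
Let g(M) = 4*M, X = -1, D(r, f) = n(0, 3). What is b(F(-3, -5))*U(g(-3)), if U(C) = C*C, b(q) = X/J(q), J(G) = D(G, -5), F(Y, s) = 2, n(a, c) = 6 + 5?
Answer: -144/11 ≈ -13.091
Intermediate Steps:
n(a, c) = 11
D(r, f) = 11
J(G) = 11
b(q) = -1/11
U(C) = C**2
b(F(-3, -5))*U(g(-3)) = -(4*(-3))**2/11 = -1/11*(-12)**2 = -1/11*144 = -144/11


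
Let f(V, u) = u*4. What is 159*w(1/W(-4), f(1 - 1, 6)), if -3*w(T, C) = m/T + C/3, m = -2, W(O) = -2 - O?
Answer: -212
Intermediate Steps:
f(V, u) = 4*u
w(T, C) = -C/9 + 2/(3*T) (w(T, C) = -(-2/T + C/3)/3 = -C/9 + 2/(3*T))
159*w(1/W(-4), f(1 - 1, 6)) = 159*((6 - 4*6/(-2 - 1*(-4)))/(9*(1/(-2 - 1*(-4))))) = 159*((6 - 1*24/(-2 + 4))/(9*(1/(-2 + 4)))) = 159*((6 - 1*24/2)/(9*(1/2))) = 159*((6 - 1*24*½)/(9*(½))) = 159*((⅑)*2*(6 - 12)) = 159*((⅑)*2*(-6)) = 159*(-4/3) = -212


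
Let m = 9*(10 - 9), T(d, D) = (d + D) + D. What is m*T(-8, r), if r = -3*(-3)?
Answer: 90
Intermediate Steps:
r = 9
T(d, D) = d + 2*D (T(d, D) = (D + d) + D = d + 2*D)
m = 9 (m = 9*1 = 9)
m*T(-8, r) = 9*(-8 + 2*9) = 9*(-8 + 18) = 9*10 = 90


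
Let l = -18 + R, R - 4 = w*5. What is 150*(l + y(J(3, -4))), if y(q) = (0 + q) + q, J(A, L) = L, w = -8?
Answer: -9300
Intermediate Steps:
y(q) = 2*q (y(q) = q + q = 2*q)
R = -36 (R = 4 - 8*5 = 4 - 40 = -36)
l = -54 (l = -18 - 36 = -54)
150*(l + y(J(3, -4))) = 150*(-54 + 2*(-4)) = 150*(-54 - 8) = 150*(-62) = -9300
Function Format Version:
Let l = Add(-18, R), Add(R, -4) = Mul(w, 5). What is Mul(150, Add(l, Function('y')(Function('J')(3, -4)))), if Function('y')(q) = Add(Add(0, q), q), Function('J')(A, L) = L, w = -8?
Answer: -9300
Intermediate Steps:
Function('y')(q) = Mul(2, q) (Function('y')(q) = Add(q, q) = Mul(2, q))
R = -36 (R = Add(4, Mul(-8, 5)) = Add(4, -40) = -36)
l = -54 (l = Add(-18, -36) = -54)
Mul(150, Add(l, Function('y')(Function('J')(3, -4)))) = Mul(150, Add(-54, Mul(2, -4))) = Mul(150, Add(-54, -8)) = Mul(150, -62) = -9300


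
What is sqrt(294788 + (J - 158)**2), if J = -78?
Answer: 2*sqrt(87621) ≈ 592.02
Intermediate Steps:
sqrt(294788 + (J - 158)**2) = sqrt(294788 + (-78 - 158)**2) = sqrt(294788 + (-236)**2) = sqrt(294788 + 55696) = sqrt(350484) = 2*sqrt(87621)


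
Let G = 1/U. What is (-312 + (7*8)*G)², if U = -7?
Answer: 102400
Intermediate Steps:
G = -⅐ (G = 1/(-7) = -⅐ ≈ -0.14286)
(-312 + (7*8)*G)² = (-312 + (7*8)*(-⅐))² = (-312 + 56*(-⅐))² = (-312 - 8)² = (-320)² = 102400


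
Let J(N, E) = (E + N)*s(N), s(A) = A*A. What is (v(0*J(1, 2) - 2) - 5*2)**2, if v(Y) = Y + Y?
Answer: 196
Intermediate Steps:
s(A) = A**2
J(N, E) = N**2*(E + N) (J(N, E) = (E + N)*N**2 = N**2*(E + N))
v(Y) = 2*Y
(v(0*J(1, 2) - 2) - 5*2)**2 = (2*(0*(1**2*(2 + 1)) - 2) - 5*2)**2 = (2*(0*(1*3) - 2) - 10)**2 = (2*(0*3 - 2) - 10)**2 = (2*(0 - 2) - 10)**2 = (2*(-2) - 10)**2 = (-4 - 10)**2 = (-14)**2 = 196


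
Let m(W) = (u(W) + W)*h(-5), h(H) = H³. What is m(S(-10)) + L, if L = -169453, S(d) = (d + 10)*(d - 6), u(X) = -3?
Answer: -169078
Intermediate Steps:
S(d) = (-6 + d)*(10 + d) (S(d) = (10 + d)*(-6 + d) = (-6 + d)*(10 + d))
m(W) = 375 - 125*W (m(W) = (-3 + W)*(-5)³ = (-3 + W)*(-125) = 375 - 125*W)
m(S(-10)) + L = (375 - 125*(-60 + (-10)² + 4*(-10))) - 169453 = (375 - 125*(-60 + 100 - 40)) - 169453 = (375 - 125*0) - 169453 = (375 + 0) - 169453 = 375 - 169453 = -169078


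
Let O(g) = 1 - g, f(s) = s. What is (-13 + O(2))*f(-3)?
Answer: 42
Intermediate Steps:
(-13 + O(2))*f(-3) = (-13 + (1 - 1*2))*(-3) = (-13 + (1 - 2))*(-3) = (-13 - 1)*(-3) = -14*(-3) = 42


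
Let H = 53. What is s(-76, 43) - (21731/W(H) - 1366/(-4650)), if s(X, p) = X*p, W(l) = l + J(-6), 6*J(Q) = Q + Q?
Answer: -48673612/13175 ≈ -3694.4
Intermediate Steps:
J(Q) = Q/3 (J(Q) = (Q + Q)/6 = (2*Q)/6 = Q/3)
W(l) = -2 + l (W(l) = l + (⅓)*(-6) = l - 2 = -2 + l)
s(-76, 43) - (21731/W(H) - 1366/(-4650)) = -76*43 - (21731/(-2 + 53) - 1366/(-4650)) = -3268 - (21731/51 - 1366*(-1/4650)) = -3268 - (21731*(1/51) + 683/2325) = -3268 - (21731/51 + 683/2325) = -3268 - 1*5617712/13175 = -3268 - 5617712/13175 = -48673612/13175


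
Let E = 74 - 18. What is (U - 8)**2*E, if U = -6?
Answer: 10976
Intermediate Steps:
E = 56
(U - 8)**2*E = (-6 - 8)**2*56 = (-14)**2*56 = 196*56 = 10976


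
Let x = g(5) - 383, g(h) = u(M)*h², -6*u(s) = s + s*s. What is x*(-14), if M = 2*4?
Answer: 9562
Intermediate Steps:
M = 8
u(s) = -s/6 - s²/6 (u(s) = -(s + s*s)/6 = -(s + s²)/6 = -s/6 - s²/6)
g(h) = -12*h² (g(h) = (-⅙*8*(1 + 8))*h² = (-⅙*8*9)*h² = -12*h²)
x = -683 (x = -12*5² - 383 = -12*25 - 383 = -300 - 383 = -683)
x*(-14) = -683*(-14) = 9562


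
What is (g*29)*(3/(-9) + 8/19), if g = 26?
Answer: 3770/57 ≈ 66.140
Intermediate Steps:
(g*29)*(3/(-9) + 8/19) = (26*29)*(3/(-9) + 8/19) = 754*(3*(-1/9) + 8*(1/19)) = 754*(-1/3 + 8/19) = 754*(5/57) = 3770/57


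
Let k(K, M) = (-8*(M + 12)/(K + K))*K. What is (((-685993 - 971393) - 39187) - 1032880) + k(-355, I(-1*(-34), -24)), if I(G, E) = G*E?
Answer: -2726237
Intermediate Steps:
I(G, E) = E*G
k(K, M) = -48 - 4*M (k(K, M) = (-8*(12 + M)/(2*K))*K = (-8*(12 + M)*1/(2*K))*K = (-4*(12 + M)/K)*K = -48 - 4*M)
(((-685993 - 971393) - 39187) - 1032880) + k(-355, I(-1*(-34), -24)) = (((-685993 - 971393) - 39187) - 1032880) + (-48 - (-96)*(-1*(-34))) = ((-1657386 - 39187) - 1032880) + (-48 - (-96)*34) = (-1696573 - 1032880) + (-48 - 4*(-816)) = -2729453 + (-48 + 3264) = -2729453 + 3216 = -2726237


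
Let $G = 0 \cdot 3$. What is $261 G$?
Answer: $0$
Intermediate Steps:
$G = 0$
$261 G = 261 \cdot 0 = 0$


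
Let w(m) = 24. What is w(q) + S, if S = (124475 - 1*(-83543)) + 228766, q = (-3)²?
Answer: 436808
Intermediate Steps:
q = 9
S = 436784 (S = (124475 + 83543) + 228766 = 208018 + 228766 = 436784)
w(q) + S = 24 + 436784 = 436808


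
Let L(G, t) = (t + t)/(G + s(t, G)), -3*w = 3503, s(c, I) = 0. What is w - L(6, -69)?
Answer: -3434/3 ≈ -1144.7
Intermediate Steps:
w = -3503/3 (w = -1/3*3503 = -3503/3 ≈ -1167.7)
L(G, t) = 2*t/G (L(G, t) = (t + t)/(G + 0) = (2*t)/G = 2*t/G)
w - L(6, -69) = -3503/3 - 2*(-69)/6 = -3503/3 - 1*(-23) = -3503/3 + 23 = -3434/3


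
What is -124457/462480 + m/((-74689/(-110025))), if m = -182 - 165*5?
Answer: -2697360426467/1818008880 ≈ -1483.7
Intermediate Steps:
m = -1007 (m = -182 - 825 = -1007)
-124457/462480 + m/((-74689/(-110025))) = -124457/462480 - 1007/((-74689/(-110025))) = -124457*1/462480 - 1007/((-74689*(-1/110025))) = -124457/462480 - 1007/74689/110025 = -124457/462480 - 1007*110025/74689 = -124457/462480 - 5831325/3931 = -2697360426467/1818008880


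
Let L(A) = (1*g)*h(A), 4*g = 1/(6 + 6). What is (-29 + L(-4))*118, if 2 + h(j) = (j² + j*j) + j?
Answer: -40297/12 ≈ -3358.1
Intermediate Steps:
h(j) = -2 + j + 2*j² (h(j) = -2 + ((j² + j*j) + j) = -2 + ((j² + j²) + j) = -2 + (2*j² + j) = -2 + (j + 2*j²) = -2 + j + 2*j²)
g = 1/48 (g = 1/(4*(6 + 6)) = (¼)/12 = (¼)*(1/12) = 1/48 ≈ 0.020833)
L(A) = -1/24 + A²/24 + A/48 (L(A) = (1*(1/48))*(-2 + A + 2*A²) = (-2 + A + 2*A²)/48 = -1/24 + A²/24 + A/48)
(-29 + L(-4))*118 = (-29 + (-1/24 + (1/24)*(-4)² + (1/48)*(-4)))*118 = (-29 + (-1/24 + (1/24)*16 - 1/12))*118 = (-29 + (-1/24 + ⅔ - 1/12))*118 = (-29 + 13/24)*118 = -683/24*118 = -40297/12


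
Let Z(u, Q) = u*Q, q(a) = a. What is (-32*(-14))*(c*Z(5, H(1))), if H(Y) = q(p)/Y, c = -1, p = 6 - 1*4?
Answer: -4480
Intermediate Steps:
p = 2 (p = 6 - 4 = 2)
H(Y) = 2/Y
Z(u, Q) = Q*u
(-32*(-14))*(c*Z(5, H(1))) = (-32*(-14))*(-2/1*5) = 448*(-2*1*5) = 448*(-2*5) = 448*(-1*10) = 448*(-10) = -4480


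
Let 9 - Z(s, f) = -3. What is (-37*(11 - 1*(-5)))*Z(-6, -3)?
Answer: -7104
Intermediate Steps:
Z(s, f) = 12 (Z(s, f) = 9 - 1*(-3) = 9 + 3 = 12)
(-37*(11 - 1*(-5)))*Z(-6, -3) = -37*(11 - 1*(-5))*12 = -37*(11 + 5)*12 = -37*16*12 = -592*12 = -7104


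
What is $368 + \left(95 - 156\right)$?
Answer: $307$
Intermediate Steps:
$368 + \left(95 - 156\right) = 368 - 61 = 307$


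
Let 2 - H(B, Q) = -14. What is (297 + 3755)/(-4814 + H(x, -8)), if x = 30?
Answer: -2026/2399 ≈ -0.84452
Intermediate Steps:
H(B, Q) = 16 (H(B, Q) = 2 - 1*(-14) = 2 + 14 = 16)
(297 + 3755)/(-4814 + H(x, -8)) = (297 + 3755)/(-4814 + 16) = 4052/(-4798) = 4052*(-1/4798) = -2026/2399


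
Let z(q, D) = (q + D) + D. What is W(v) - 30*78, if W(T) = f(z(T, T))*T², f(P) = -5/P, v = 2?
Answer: -7030/3 ≈ -2343.3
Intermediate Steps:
z(q, D) = q + 2*D (z(q, D) = (D + q) + D = q + 2*D)
W(T) = -5*T/3 (W(T) = (-5/(T + 2*T))*T² = (-5*1/(3*T))*T² = (-5/(3*T))*T² = -5*T/3)
W(v) - 30*78 = -5/3*2 - 30*78 = -10/3 - 2340 = -7030/3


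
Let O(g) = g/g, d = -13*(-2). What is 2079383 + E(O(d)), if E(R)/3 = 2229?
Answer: 2086070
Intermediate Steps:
d = 26
O(g) = 1
E(R) = 6687 (E(R) = 3*2229 = 6687)
2079383 + E(O(d)) = 2079383 + 6687 = 2086070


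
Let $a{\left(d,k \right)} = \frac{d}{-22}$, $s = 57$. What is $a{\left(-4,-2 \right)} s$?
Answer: $\frac{114}{11} \approx 10.364$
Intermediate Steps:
$a{\left(d,k \right)} = - \frac{d}{22}$ ($a{\left(d,k \right)} = d \left(- \frac{1}{22}\right) = - \frac{d}{22}$)
$a{\left(-4,-2 \right)} s = \left(- \frac{1}{22}\right) \left(-4\right) 57 = \frac{2}{11} \cdot 57 = \frac{114}{11}$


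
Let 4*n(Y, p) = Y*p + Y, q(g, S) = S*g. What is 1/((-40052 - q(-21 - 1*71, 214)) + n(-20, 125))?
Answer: -1/20994 ≈ -4.7633e-5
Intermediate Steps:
n(Y, p) = Y/4 + Y*p/4 (n(Y, p) = (Y*p + Y)/4 = (Y + Y*p)/4 = Y/4 + Y*p/4)
1/((-40052 - q(-21 - 1*71, 214)) + n(-20, 125)) = 1/((-40052 - 214*(-21 - 1*71)) + (¼)*(-20)*(1 + 125)) = 1/((-40052 - 214*(-21 - 71)) + (¼)*(-20)*126) = 1/((-40052 - 214*(-92)) - 630) = 1/((-40052 - 1*(-19688)) - 630) = 1/((-40052 + 19688) - 630) = 1/(-20364 - 630) = 1/(-20994) = -1/20994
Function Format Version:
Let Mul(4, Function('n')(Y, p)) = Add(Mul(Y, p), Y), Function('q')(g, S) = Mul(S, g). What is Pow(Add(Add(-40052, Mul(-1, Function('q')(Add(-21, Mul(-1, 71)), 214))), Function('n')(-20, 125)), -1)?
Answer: Rational(-1, 20994) ≈ -4.7633e-5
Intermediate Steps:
Function('n')(Y, p) = Add(Mul(Rational(1, 4), Y), Mul(Rational(1, 4), Y, p)) (Function('n')(Y, p) = Mul(Rational(1, 4), Add(Mul(Y, p), Y)) = Mul(Rational(1, 4), Add(Y, Mul(Y, p))) = Add(Mul(Rational(1, 4), Y), Mul(Rational(1, 4), Y, p)))
Pow(Add(Add(-40052, Mul(-1, Function('q')(Add(-21, Mul(-1, 71)), 214))), Function('n')(-20, 125)), -1) = Pow(Add(Add(-40052, Mul(-1, Mul(214, Add(-21, Mul(-1, 71))))), Mul(Rational(1, 4), -20, Add(1, 125))), -1) = Pow(Add(Add(-40052, Mul(-1, Mul(214, Add(-21, -71)))), Mul(Rational(1, 4), -20, 126)), -1) = Pow(Add(Add(-40052, Mul(-1, Mul(214, -92))), -630), -1) = Pow(Add(Add(-40052, Mul(-1, -19688)), -630), -1) = Pow(Add(Add(-40052, 19688), -630), -1) = Pow(Add(-20364, -630), -1) = Pow(-20994, -1) = Rational(-1, 20994)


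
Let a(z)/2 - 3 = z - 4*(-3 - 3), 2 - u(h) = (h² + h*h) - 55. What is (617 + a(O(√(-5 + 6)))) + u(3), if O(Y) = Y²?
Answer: 712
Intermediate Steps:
u(h) = 57 - 2*h² (u(h) = 2 - ((h² + h*h) - 55) = 2 - ((h² + h²) - 55) = 2 - (2*h² - 55) = 2 - (-55 + 2*h²) = 2 + (55 - 2*h²) = 57 - 2*h²)
a(z) = 54 + 2*z (a(z) = 6 + 2*(z - 4*(-3 - 3)) = 6 + 2*(z - 4*(-6)) = 6 + 2*(z + 24) = 6 + 2*(24 + z) = 6 + (48 + 2*z) = 54 + 2*z)
(617 + a(O(√(-5 + 6)))) + u(3) = (617 + (54 + 2*(√(-5 + 6))²)) + (57 - 2*3²) = (617 + (54 + 2*(√1)²)) + (57 - 2*9) = (617 + (54 + 2*1²)) + (57 - 18) = (617 + (54 + 2*1)) + 39 = (617 + (54 + 2)) + 39 = (617 + 56) + 39 = 673 + 39 = 712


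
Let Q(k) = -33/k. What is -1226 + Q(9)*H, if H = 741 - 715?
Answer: -3964/3 ≈ -1321.3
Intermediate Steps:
H = 26
-1226 + Q(9)*H = -1226 - 33/9*26 = -1226 - 33*⅑*26 = -1226 - 11/3*26 = -1226 - 286/3 = -3964/3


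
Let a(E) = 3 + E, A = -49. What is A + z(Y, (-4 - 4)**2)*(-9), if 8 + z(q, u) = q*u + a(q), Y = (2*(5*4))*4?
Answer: -93604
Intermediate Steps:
Y = 160 (Y = (2*20)*4 = 40*4 = 160)
z(q, u) = -5 + q + q*u (z(q, u) = -8 + (q*u + (3 + q)) = -8 + (3 + q + q*u) = -5 + q + q*u)
A + z(Y, (-4 - 4)**2)*(-9) = -49 + (-5 + 160 + 160*(-4 - 4)**2)*(-9) = -49 + (-5 + 160 + 160*(-8)**2)*(-9) = -49 + (-5 + 160 + 160*64)*(-9) = -49 + (-5 + 160 + 10240)*(-9) = -49 + 10395*(-9) = -49 - 93555 = -93604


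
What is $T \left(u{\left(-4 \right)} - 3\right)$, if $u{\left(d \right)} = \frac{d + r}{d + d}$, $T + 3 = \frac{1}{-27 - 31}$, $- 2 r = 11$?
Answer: $\frac{175}{32} \approx 5.4688$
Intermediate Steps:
$r = - \frac{11}{2}$ ($r = \left(- \frac{1}{2}\right) 11 = - \frac{11}{2} \approx -5.5$)
$T = - \frac{175}{58}$ ($T = -3 + \frac{1}{-27 - 31} = -3 + \frac{1}{-58} = -3 - \frac{1}{58} = - \frac{175}{58} \approx -3.0172$)
$u{\left(d \right)} = \frac{- \frac{11}{2} + d}{2 d}$ ($u{\left(d \right)} = \frac{d - \frac{11}{2}}{d + d} = \frac{- \frac{11}{2} + d}{2 d}$)
$T \left(u{\left(-4 \right)} - 3\right) = - \frac{175 \left(\frac{-11 + 2 \left(-4\right)}{4 \left(-4\right)} - 3\right)}{58} = - \frac{175 \left(\frac{1}{4} \left(- \frac{1}{4}\right) \left(-11 - 8\right) - 3\right)}{58} = - \frac{175 \left(\frac{1}{4} \left(- \frac{1}{4}\right) \left(-19\right) - 3\right)}{58} = - \frac{175 \left(\frac{19}{16} - 3\right)}{58} = \left(- \frac{175}{58}\right) \left(- \frac{29}{16}\right) = \frac{175}{32}$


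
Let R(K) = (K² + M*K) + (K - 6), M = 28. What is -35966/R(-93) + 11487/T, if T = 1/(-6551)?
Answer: -223722242884/2973 ≈ -7.5251e+7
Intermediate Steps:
T = -1/6551 ≈ -0.00015265
R(K) = -6 + K² + 29*K (R(K) = (K² + 28*K) + (K - 6) = (K² + 28*K) + (-6 + K) = -6 + K² + 29*K)
-35966/R(-93) + 11487/T = -35966/(-6 + (-93)² + 29*(-93)) + 11487/(-1/6551) = -35966/(-6 + 8649 - 2697) + 11487*(-6551) = -35966/5946 - 75251337 = -35966*1/5946 - 75251337 = -17983/2973 - 75251337 = -223722242884/2973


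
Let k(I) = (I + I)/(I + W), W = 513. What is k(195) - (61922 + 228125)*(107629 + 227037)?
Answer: -11454126577571/118 ≈ -9.7069e+10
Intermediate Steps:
k(I) = 2*I/(513 + I) (k(I) = (I + I)/(I + 513) = (2*I)/(513 + I) = 2*I/(513 + I))
k(195) - (61922 + 228125)*(107629 + 227037) = 2*195/(513 + 195) - (61922 + 228125)*(107629 + 227037) = 2*195/708 - 290047*334666 = 2*195*(1/708) - 1*97068869302 = 65/118 - 97068869302 = -11454126577571/118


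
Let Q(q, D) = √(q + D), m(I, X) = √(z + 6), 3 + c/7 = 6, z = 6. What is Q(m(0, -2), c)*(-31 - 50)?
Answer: -81*√(21 + 2*√3) ≈ -400.64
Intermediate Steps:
c = 21 (c = -21 + 7*6 = -21 + 42 = 21)
m(I, X) = 2*√3 (m(I, X) = √(6 + 6) = √12 = 2*√3)
Q(q, D) = √(D + q)
Q(m(0, -2), c)*(-31 - 50) = √(21 + 2*√3)*(-31 - 50) = √(21 + 2*√3)*(-81) = -81*√(21 + 2*√3)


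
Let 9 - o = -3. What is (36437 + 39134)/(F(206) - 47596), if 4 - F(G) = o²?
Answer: -75571/47736 ≈ -1.5831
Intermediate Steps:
o = 12 (o = 9 - 1*(-3) = 9 + 3 = 12)
F(G) = -140 (F(G) = 4 - 1*12² = 4 - 1*144 = 4 - 144 = -140)
(36437 + 39134)/(F(206) - 47596) = (36437 + 39134)/(-140 - 47596) = 75571/(-47736) = 75571*(-1/47736) = -75571/47736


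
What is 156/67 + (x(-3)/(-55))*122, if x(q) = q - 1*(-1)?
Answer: 24928/3685 ≈ 6.7647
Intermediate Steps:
x(q) = 1 + q (x(q) = q + 1 = 1 + q)
156/67 + (x(-3)/(-55))*122 = 156/67 + ((1 - 3)/(-55))*122 = 156*(1/67) - 2*(-1/55)*122 = 156/67 + (2/55)*122 = 156/67 + 244/55 = 24928/3685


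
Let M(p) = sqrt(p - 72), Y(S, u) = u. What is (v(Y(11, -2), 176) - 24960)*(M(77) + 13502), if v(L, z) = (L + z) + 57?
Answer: -333890958 - 24729*sqrt(5) ≈ -3.3395e+8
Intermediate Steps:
v(L, z) = 57 + L + z
M(p) = sqrt(-72 + p)
(v(Y(11, -2), 176) - 24960)*(M(77) + 13502) = ((57 - 2 + 176) - 24960)*(sqrt(-72 + 77) + 13502) = (231 - 24960)*(sqrt(5) + 13502) = -24729*(13502 + sqrt(5)) = -333890958 - 24729*sqrt(5)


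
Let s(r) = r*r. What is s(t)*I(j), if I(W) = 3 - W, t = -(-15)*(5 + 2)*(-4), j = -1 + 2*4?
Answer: -705600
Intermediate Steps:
j = 7 (j = -1 + 8 = 7)
t = -420 (t = -(-15)*7*(-4) = -5*(-21)*(-4) = 105*(-4) = -420)
s(r) = r²
s(t)*I(j) = (-420)²*(3 - 1*7) = 176400*(3 - 7) = 176400*(-4) = -705600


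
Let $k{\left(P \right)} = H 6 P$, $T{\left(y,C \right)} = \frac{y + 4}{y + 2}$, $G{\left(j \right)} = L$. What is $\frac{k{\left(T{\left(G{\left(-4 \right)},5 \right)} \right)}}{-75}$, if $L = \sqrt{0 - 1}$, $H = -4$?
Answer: $\frac{72}{125} - \frac{16 i}{125} \approx 0.576 - 0.128 i$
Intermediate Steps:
$L = i$ ($L = \sqrt{-1} = i \approx 1.0 i$)
$G{\left(j \right)} = i$
$T{\left(y,C \right)} = \frac{4 + y}{2 + y}$
$k{\left(P \right)} = - 24 P$ ($k{\left(P \right)} = \left(-4\right) 6 P = - 24 P$)
$\frac{k{\left(T{\left(G{\left(-4 \right)},5 \right)} \right)}}{-75} = \frac{\left(-24\right) \frac{4 + i}{2 + i}}{-75} = - 24 \frac{2 - i}{5} \left(4 + i\right) \left(- \frac{1}{75}\right) = - 24 \frac{\left(2 - i\right) \left(4 + i\right)}{5} \left(- \frac{1}{75}\right) = - \frac{24 \left(2 - i\right) \left(4 + i\right)}{5} \left(- \frac{1}{75}\right) = \frac{8 \left(2 - i\right) \left(4 + i\right)}{125}$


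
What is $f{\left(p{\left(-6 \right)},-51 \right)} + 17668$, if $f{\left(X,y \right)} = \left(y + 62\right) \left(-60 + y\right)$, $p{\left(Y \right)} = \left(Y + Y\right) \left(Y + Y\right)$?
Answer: $16447$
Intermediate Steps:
$p{\left(Y \right)} = 4 Y^{2}$ ($p{\left(Y \right)} = 2 Y 2 Y = 4 Y^{2}$)
$f{\left(X,y \right)} = \left(-60 + y\right) \left(62 + y\right)$ ($f{\left(X,y \right)} = \left(62 + y\right) \left(-60 + y\right) = \left(-60 + y\right) \left(62 + y\right)$)
$f{\left(p{\left(-6 \right)},-51 \right)} + 17668 = \left(-3720 + \left(-51\right)^{2} + 2 \left(-51\right)\right) + 17668 = \left(-3720 + 2601 - 102\right) + 17668 = -1221 + 17668 = 16447$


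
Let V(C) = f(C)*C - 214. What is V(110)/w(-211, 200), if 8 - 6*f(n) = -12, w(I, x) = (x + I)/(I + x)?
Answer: 458/3 ≈ 152.67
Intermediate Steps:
w(I, x) = 1 (w(I, x) = (I + x)/(I + x) = 1)
f(n) = 10/3 (f(n) = 4/3 - ⅙*(-12) = 4/3 + 2 = 10/3)
V(C) = -214 + 10*C/3 (V(C) = 10*C/3 - 214 = -214 + 10*C/3)
V(110)/w(-211, 200) = (-214 + (10/3)*110)/1 = (-214 + 1100/3)*1 = (458/3)*1 = 458/3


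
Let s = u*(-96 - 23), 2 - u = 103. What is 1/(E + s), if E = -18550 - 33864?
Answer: -1/40395 ≈ -2.4756e-5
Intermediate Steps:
u = -101 (u = 2 - 1*103 = 2 - 103 = -101)
E = -52414
s = 12019 (s = -101*(-96 - 23) = -101*(-119) = 12019)
1/(E + s) = 1/(-52414 + 12019) = 1/(-40395) = -1/40395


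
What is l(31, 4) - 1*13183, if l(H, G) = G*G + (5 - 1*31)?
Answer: -13193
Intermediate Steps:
l(H, G) = -26 + G² (l(H, G) = G² + (5 - 31) = G² - 26 = -26 + G²)
l(31, 4) - 1*13183 = (-26 + 4²) - 1*13183 = (-26 + 16) - 13183 = -10 - 13183 = -13193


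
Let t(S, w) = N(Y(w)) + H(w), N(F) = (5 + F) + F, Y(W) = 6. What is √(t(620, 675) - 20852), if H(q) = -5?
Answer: 2*I*√5210 ≈ 144.36*I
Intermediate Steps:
N(F) = 5 + 2*F
t(S, w) = 12 (t(S, w) = (5 + 2*6) - 5 = (5 + 12) - 5 = 17 - 5 = 12)
√(t(620, 675) - 20852) = √(12 - 20852) = √(-20840) = 2*I*√5210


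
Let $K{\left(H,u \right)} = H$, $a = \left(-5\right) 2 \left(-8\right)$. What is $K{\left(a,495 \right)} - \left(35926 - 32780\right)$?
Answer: $-3066$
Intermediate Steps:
$a = 80$ ($a = \left(-10\right) \left(-8\right) = 80$)
$K{\left(a,495 \right)} - \left(35926 - 32780\right) = 80 - \left(35926 - 32780\right) = 80 - 3146 = -3066$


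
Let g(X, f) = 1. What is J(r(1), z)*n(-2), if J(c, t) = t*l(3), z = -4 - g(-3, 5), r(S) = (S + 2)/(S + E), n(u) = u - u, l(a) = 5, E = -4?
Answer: 0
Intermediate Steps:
n(u) = 0
r(S) = (2 + S)/(-4 + S) (r(S) = (S + 2)/(S - 4) = (2 + S)/(-4 + S))
z = -5 (z = -4 - 1*1 = -4 - 1 = -5)
J(c, t) = 5*t (J(c, t) = t*5 = 5*t)
J(r(1), z)*n(-2) = (5*(-5))*0 = -25*0 = 0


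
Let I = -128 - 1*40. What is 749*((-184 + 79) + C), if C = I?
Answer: -204477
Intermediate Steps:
I = -168 (I = -128 - 40 = -168)
C = -168
749*((-184 + 79) + C) = 749*((-184 + 79) - 168) = 749*(-105 - 168) = 749*(-273) = -204477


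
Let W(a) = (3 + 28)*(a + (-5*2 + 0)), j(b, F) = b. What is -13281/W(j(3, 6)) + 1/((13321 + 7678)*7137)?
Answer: 1990421650720/32521760271 ≈ 61.203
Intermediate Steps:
W(a) = -310 + 31*a (W(a) = 31*(a + (-10 + 0)) = 31*(a - 10) = 31*(-10 + a) = -310 + 31*a)
-13281/W(j(3, 6)) + 1/((13321 + 7678)*7137) = -13281/(-310 + 31*3) + 1/((13321 + 7678)*7137) = -13281/(-310 + 93) + (1/7137)/20999 = -13281/(-217) + (1/20999)*(1/7137) = -13281*(-1/217) + 1/149869863 = 13281/217 + 1/149869863 = 1990421650720/32521760271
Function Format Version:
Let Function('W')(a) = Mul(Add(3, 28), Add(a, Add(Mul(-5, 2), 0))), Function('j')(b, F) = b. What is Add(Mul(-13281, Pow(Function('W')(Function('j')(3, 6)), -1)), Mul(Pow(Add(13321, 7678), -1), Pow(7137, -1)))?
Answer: Rational(1990421650720, 32521760271) ≈ 61.203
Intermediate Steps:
Function('W')(a) = Add(-310, Mul(31, a)) (Function('W')(a) = Mul(31, Add(a, Add(-10, 0))) = Mul(31, Add(a, -10)) = Mul(31, Add(-10, a)) = Add(-310, Mul(31, a)))
Add(Mul(-13281, Pow(Function('W')(Function('j')(3, 6)), -1)), Mul(Pow(Add(13321, 7678), -1), Pow(7137, -1))) = Add(Mul(-13281, Pow(Add(-310, Mul(31, 3)), -1)), Mul(Pow(Add(13321, 7678), -1), Pow(7137, -1))) = Add(Mul(-13281, Pow(Add(-310, 93), -1)), Mul(Pow(20999, -1), Rational(1, 7137))) = Add(Mul(-13281, Pow(-217, -1)), Mul(Rational(1, 20999), Rational(1, 7137))) = Add(Mul(-13281, Rational(-1, 217)), Rational(1, 149869863)) = Add(Rational(13281, 217), Rational(1, 149869863)) = Rational(1990421650720, 32521760271)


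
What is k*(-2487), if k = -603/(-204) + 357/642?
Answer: -63550311/7276 ≈ -8734.2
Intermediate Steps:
k = 25553/7276 (k = -603*(-1/204) + 357*(1/642) = 201/68 + 119/214 = 25553/7276 ≈ 3.5120)
k*(-2487) = (25553/7276)*(-2487) = -63550311/7276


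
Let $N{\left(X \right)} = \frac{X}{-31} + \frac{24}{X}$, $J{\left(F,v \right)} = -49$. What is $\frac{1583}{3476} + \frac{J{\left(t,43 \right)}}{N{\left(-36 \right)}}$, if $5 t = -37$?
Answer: $- \frac{7883657}{79948} \approx -98.61$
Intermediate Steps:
$t = - \frac{37}{5}$ ($t = \frac{1}{5} \left(-37\right) = - \frac{37}{5} \approx -7.4$)
$N{\left(X \right)} = \frac{24}{X} - \frac{X}{31}$ ($N{\left(X \right)} = X \left(- \frac{1}{31}\right) + \frac{24}{X} = - \frac{X}{31} + \frac{24}{X} = \frac{24}{X} - \frac{X}{31}$)
$\frac{1583}{3476} + \frac{J{\left(t,43 \right)}}{N{\left(-36 \right)}} = \frac{1583}{3476} - \frac{49}{\frac{24}{-36} - - \frac{36}{31}} = 1583 \cdot \frac{1}{3476} - \frac{49}{24 \left(- \frac{1}{36}\right) + \frac{36}{31}} = \frac{1583}{3476} - \frac{49}{- \frac{2}{3} + \frac{36}{31}} = \frac{1583}{3476} - \frac{49}{\frac{46}{93}} = \frac{1583}{3476} - \frac{4557}{46} = - \frac{7883657}{79948}$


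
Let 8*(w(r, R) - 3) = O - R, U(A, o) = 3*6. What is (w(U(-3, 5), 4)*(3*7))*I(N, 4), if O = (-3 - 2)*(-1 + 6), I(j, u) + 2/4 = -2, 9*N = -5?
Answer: 525/16 ≈ 32.813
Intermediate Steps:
N = -5/9 (N = (⅑)*(-5) = -5/9 ≈ -0.55556)
U(A, o) = 18
I(j, u) = -5/2 (I(j, u) = -½ - 2 = -5/2)
O = -25 (O = -5*5 = -25)
w(r, R) = -⅛ - R/8 (w(r, R) = 3 + (-25 - R)/8 = 3 + (-25/8 - R/8) = -⅛ - R/8)
(w(U(-3, 5), 4)*(3*7))*I(N, 4) = ((-⅛ - ⅛*4)*(3*7))*(-5/2) = ((-⅛ - ½)*21)*(-5/2) = -5/8*21*(-5/2) = -105/8*(-5/2) = 525/16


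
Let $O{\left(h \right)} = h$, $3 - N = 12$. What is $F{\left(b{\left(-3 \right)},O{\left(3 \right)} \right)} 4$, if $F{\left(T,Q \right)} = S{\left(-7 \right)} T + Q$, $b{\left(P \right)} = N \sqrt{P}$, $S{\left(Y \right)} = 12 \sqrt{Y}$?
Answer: $12 + 432 \sqrt{21} \approx 1991.7$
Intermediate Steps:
$N = -9$ ($N = 3 - 12 = -9$)
$b{\left(P \right)} = - 9 \sqrt{P}$
$F{\left(T,Q \right)} = Q + 12 i T \sqrt{7}$ ($F{\left(T,Q \right)} = 12 \sqrt{-7} T + Q = 12 i \sqrt{7} T + Q = 12 i T \sqrt{7} + Q = Q + 12 i T \sqrt{7}$)
$F{\left(b{\left(-3 \right)},O{\left(3 \right)} \right)} 4 = \left(3 + 12 i \left(- 9 \sqrt{-3}\right) \sqrt{7}\right) 4 = \left(3 + 12 i \left(- 9 i \sqrt{3}\right) \sqrt{7}\right) 4 = \left(3 + 108 \sqrt{21}\right) 4 = 12 + 432 \sqrt{21}$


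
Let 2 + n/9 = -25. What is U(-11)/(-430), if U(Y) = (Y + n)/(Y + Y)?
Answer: -127/4730 ≈ -0.026850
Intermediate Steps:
n = -243 (n = -18 + 9*(-25) = -18 - 225 = -243)
U(Y) = (-243 + Y)/(2*Y) (U(Y) = (Y - 243)/(Y + Y) = (-243 + Y)/((2*Y)) = (-243 + Y)*(1/(2*Y)) = (-243 + Y)/(2*Y))
U(-11)/(-430) = ((½)*(-243 - 11)/(-11))/(-430) = ((½)*(-1/11)*(-254))*(-1/430) = (127/11)*(-1/430) = -127/4730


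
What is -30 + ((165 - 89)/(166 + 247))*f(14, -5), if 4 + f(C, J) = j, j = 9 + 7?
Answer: -11478/413 ≈ -27.792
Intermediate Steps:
j = 16
f(C, J) = 12 (f(C, J) = -4 + 16 = 12)
-30 + ((165 - 89)/(166 + 247))*f(14, -5) = -30 + ((165 - 89)/(166 + 247))*12 = -30 + (76/413)*12 = -30 + 912/413 = -11478/413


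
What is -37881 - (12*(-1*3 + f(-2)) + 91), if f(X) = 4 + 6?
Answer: -38056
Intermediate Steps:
f(X) = 10
-37881 - (12*(-1*3 + f(-2)) + 91) = -37881 - (12*(-1*3 + 10) + 91) = -37881 - (12*(-3 + 10) + 91) = -37881 - (12*7 + 91) = -37881 - (84 + 91) = -37881 - 1*175 = -37881 - 175 = -38056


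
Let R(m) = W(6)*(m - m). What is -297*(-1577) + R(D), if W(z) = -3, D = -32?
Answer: 468369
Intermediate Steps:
R(m) = 0 (R(m) = -3*(m - m) = -3*0 = 0)
-297*(-1577) + R(D) = -297*(-1577) + 0 = 468369 + 0 = 468369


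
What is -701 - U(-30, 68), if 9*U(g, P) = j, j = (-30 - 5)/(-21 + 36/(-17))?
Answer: -2480032/3537 ≈ -701.17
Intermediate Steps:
j = 595/393 (j = -35/(-21 + 36*(-1/17)) = -35/(-21 - 36/17) = -35/(-393/17) = -35*(-17/393) = 595/393 ≈ 1.5140)
U(g, P) = 595/3537 (U(g, P) = (⅑)*(595/393) = 595/3537)
-701 - U(-30, 68) = -701 - 1*595/3537 = -701 - 595/3537 = -2480032/3537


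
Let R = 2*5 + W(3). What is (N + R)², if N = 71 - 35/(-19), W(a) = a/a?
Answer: 2537649/361 ≈ 7029.5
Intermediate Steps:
W(a) = 1
R = 11 (R = 2*5 + 1 = 10 + 1 = 11)
N = 1384/19 (N = 71 - 35*(-1)/19 = 71 - 1*(-35/19) = 71 + 35/19 = 1384/19 ≈ 72.842)
(N + R)² = (1384/19 + 11)² = (1593/19)² = 2537649/361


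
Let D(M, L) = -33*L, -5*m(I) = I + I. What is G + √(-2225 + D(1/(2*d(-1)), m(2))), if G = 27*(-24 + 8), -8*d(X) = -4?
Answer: -432 + I*√54965/5 ≈ -432.0 + 46.889*I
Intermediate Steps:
d(X) = ½ (d(X) = -⅛*(-4) = ½)
m(I) = -2*I/5 (m(I) = -(I + I)/5 = -2*I/5)
G = -432 (G = 27*(-16) = -432)
G + √(-2225 + D(1/(2*d(-1)), m(2))) = -432 + √(-2225 - (-66)*2/5) = -432 + √(-2225 - 33*(-⅘)) = -432 + √(-2225 + 132/5) = -432 + √(-10993/5) = -432 + I*√54965/5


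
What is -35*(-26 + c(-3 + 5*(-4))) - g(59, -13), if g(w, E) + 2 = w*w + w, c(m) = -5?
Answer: -2453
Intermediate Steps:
g(w, E) = -2 + w + w² (g(w, E) = -2 + (w*w + w) = -2 + (w² + w) = -2 + (w + w²) = -2 + w + w²)
-35*(-26 + c(-3 + 5*(-4))) - g(59, -13) = -35*(-26 - 5) - (-2 + 59 + 59²) = -35*(-31) - (-2 + 59 + 3481) = 1085 - 1*3538 = 1085 - 3538 = -2453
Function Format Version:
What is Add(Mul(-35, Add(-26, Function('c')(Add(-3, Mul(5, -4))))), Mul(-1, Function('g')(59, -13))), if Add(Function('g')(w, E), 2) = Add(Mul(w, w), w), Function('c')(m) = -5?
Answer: -2453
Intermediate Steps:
Function('g')(w, E) = Add(-2, w, Pow(w, 2)) (Function('g')(w, E) = Add(-2, Add(Mul(w, w), w)) = Add(-2, Add(Pow(w, 2), w)) = Add(-2, Add(w, Pow(w, 2))) = Add(-2, w, Pow(w, 2)))
Add(Mul(-35, Add(-26, Function('c')(Add(-3, Mul(5, -4))))), Mul(-1, Function('g')(59, -13))) = Add(Mul(-35, Add(-26, -5)), Mul(-1, Add(-2, 59, Pow(59, 2)))) = Add(Mul(-35, -31), Mul(-1, Add(-2, 59, 3481))) = Add(1085, Mul(-1, 3538)) = Add(1085, -3538) = -2453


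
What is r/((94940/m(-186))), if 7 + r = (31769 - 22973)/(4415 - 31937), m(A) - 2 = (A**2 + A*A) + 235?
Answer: -155405245/29032652 ≈ -5.3528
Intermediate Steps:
m(A) = 237 + 2*A**2 (m(A) = 2 + ((A**2 + A*A) + 235) = 2 + ((A**2 + A**2) + 235) = 2 + (2*A**2 + 235) = 2 + (235 + 2*A**2) = 237 + 2*A**2)
r = -33575/4587 (r = -7 + (31769 - 22973)/(4415 - 31937) = -7 + 8796/(-27522) = -7 + 8796*(-1/27522) = -7 - 1466/4587 = -33575/4587 ≈ -7.3196)
r/((94940/m(-186))) = -33575/(4587*(94940/(237 + 2*(-186)**2))) = -33575/(4587*(94940/(237 + 2*34596))) = -33575/(4587*(94940/(237 + 69192))) = -33575/(4587*(94940/69429)) = -33575/(4587*(94940*(1/69429))) = -33575/(4587*94940/69429) = -33575/4587*69429/94940 = -155405245/29032652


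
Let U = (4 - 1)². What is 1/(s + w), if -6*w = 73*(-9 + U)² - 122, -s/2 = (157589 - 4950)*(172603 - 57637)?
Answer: -3/105289771583 ≈ -2.8493e-11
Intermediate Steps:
s = -35096590548 (s = -2*(157589 - 4950)*(172603 - 57637) = -305278*114966 = -2*17548295274 = -35096590548)
U = 9 (U = 3² = 9)
w = 61/3 (w = -(73*(-9 + 9)² - 122)/6 = -(73*0² - 122)/6 = -(73*0 - 122)/6 = -(0 - 122)/6 = -⅙*(-122) = 61/3 ≈ 20.333)
1/(s + w) = 1/(-35096590548 + 61/3) = 1/(-105289771583/3) = -3/105289771583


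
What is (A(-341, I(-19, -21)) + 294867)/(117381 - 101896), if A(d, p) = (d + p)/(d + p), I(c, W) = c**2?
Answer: 294868/15485 ≈ 19.042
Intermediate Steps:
A(d, p) = 1
(A(-341, I(-19, -21)) + 294867)/(117381 - 101896) = (1 + 294867)/(117381 - 101896) = 294868/15485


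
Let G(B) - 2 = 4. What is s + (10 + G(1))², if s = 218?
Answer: 474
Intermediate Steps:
G(B) = 6 (G(B) = 2 + 4 = 6)
s + (10 + G(1))² = 218 + (10 + 6)² = 218 + 16² = 218 + 256 = 474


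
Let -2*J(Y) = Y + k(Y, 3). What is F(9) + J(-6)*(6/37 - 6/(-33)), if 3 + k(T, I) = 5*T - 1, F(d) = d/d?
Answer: 3207/407 ≈ 7.8796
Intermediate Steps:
F(d) = 1
k(T, I) = -4 + 5*T (k(T, I) = -3 + (5*T - 1) = -3 + (-1 + 5*T) = -4 + 5*T)
J(Y) = 2 - 3*Y (J(Y) = -(Y + (-4 + 5*Y))/2 = -(-4 + 6*Y)/2 = 2 - 3*Y)
F(9) + J(-6)*(6/37 - 6/(-33)) = 1 + (2 - 3*(-6))*(6/37 - 6/(-33)) = 1 + (2 + 18)*(6*(1/37) - 6*(-1/33)) = 1 + 20*(6/37 + 2/11) = 1 + 20*(140/407) = 1 + 2800/407 = 3207/407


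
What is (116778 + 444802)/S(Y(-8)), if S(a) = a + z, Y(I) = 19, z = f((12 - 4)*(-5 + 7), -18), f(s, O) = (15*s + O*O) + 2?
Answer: 112316/117 ≈ 959.97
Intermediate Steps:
f(s, O) = 2 + O² + 15*s (f(s, O) = (15*s + O²) + 2 = (O² + 15*s) + 2 = 2 + O² + 15*s)
z = 566 (z = 2 + (-18)² + 15*((12 - 4)*(-5 + 7)) = 2 + 324 + 15*(8*2) = 2 + 324 + 15*16 = 2 + 324 + 240 = 566)
S(a) = 566 + a (S(a) = a + 566 = 566 + a)
(116778 + 444802)/S(Y(-8)) = (116778 + 444802)/(566 + 19) = 561580/585 = 561580*(1/585) = 112316/117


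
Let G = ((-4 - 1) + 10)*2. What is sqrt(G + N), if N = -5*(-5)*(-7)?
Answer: I*sqrt(165) ≈ 12.845*I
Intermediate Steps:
N = -175 (N = 25*(-7) = -175)
G = 10 (G = (-5 + 10)*2 = 5*2 = 10)
sqrt(G + N) = sqrt(10 - 175) = sqrt(-165) = I*sqrt(165)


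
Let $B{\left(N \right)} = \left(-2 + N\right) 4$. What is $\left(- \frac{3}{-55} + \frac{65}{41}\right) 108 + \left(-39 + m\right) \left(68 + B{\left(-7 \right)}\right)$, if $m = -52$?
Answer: $- \frac{6167176}{2255} \approx -2734.9$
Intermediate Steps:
$B{\left(N \right)} = -8 + 4 N$
$\left(- \frac{3}{-55} + \frac{65}{41}\right) 108 + \left(-39 + m\right) \left(68 + B{\left(-7 \right)}\right) = \left(- \frac{3}{-55} + \frac{65}{41}\right) 108 + \left(-39 - 52\right) \left(68 + \left(-8 + 4 \left(-7\right)\right)\right) = \left(\left(-3\right) \left(- \frac{1}{55}\right) + 65 \cdot \frac{1}{41}\right) 108 - 91 \left(68 - 36\right) = \left(\frac{3}{55} + \frac{65}{41}\right) 108 - 91 \left(68 - 36\right) = \frac{3698}{2255} \cdot 108 - 2912 = \frac{399384}{2255} - 2912 = - \frac{6167176}{2255}$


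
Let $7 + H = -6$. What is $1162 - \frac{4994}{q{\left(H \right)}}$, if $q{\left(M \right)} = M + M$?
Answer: $\frac{17603}{13} \approx 1354.1$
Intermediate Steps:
$H = -13$ ($H = -7 - 6 = -13$)
$q{\left(M \right)} = 2 M$
$1162 - \frac{4994}{q{\left(H \right)}} = 1162 - \frac{4994}{2 \left(-13\right)} = 1162 - \frac{4994}{-26} = 1162 - - \frac{2497}{13} = 1162 + \frac{2497}{13} = \frac{17603}{13}$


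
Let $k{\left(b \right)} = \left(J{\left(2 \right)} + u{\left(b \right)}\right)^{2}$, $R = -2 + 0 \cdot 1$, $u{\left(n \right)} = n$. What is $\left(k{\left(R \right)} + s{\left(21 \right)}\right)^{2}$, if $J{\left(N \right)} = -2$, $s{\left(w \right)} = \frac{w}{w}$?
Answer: $289$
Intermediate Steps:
$s{\left(w \right)} = 1$
$R = -2$ ($R = -2 + 0 = -2$)
$k{\left(b \right)} = \left(-2 + b\right)^{2}$
$\left(k{\left(R \right)} + s{\left(21 \right)}\right)^{2} = \left(\left(-2 - 2\right)^{2} + 1\right)^{2} = \left(\left(-4\right)^{2} + 1\right)^{2} = \left(16 + 1\right)^{2} = 17^{2} = 289$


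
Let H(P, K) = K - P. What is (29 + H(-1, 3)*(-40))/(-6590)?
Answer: 131/6590 ≈ 0.019879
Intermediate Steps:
(29 + H(-1, 3)*(-40))/(-6590) = (29 + (3 - 1*(-1))*(-40))/(-6590) = (29 + (3 + 1)*(-40))*(-1/6590) = (29 + 4*(-40))*(-1/6590) = (29 - 160)*(-1/6590) = -131*(-1/6590) = 131/6590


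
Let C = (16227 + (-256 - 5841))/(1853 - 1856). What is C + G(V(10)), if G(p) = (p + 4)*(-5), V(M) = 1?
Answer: -10205/3 ≈ -3401.7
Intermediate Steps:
G(p) = -20 - 5*p (G(p) = (4 + p)*(-5) = -20 - 5*p)
C = -10130/3 (C = (16227 - 6097)/(-3) = 10130*(-⅓) = -10130/3 ≈ -3376.7)
C + G(V(10)) = -10130/3 + (-20 - 5*1) = -10130/3 + (-20 - 5) = -10130/3 - 25 = -10205/3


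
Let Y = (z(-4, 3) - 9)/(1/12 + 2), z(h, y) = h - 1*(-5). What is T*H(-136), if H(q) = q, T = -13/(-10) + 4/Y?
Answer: -527/15 ≈ -35.133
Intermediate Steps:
z(h, y) = 5 + h (z(h, y) = h + 5 = 5 + h)
Y = -96/25 (Y = ((5 - 4) - 9)/(1/12 + 2) = (1 - 9)/(1/12 + 2) = -8/25/12 = -8*12/25 = -96/25 ≈ -3.8400)
T = 31/120 (T = -13/(-10) + 4/(-96/25) = -13*(-⅒) + 4*(-25/96) = 13/10 - 25/24 = 31/120 ≈ 0.25833)
T*H(-136) = (31/120)*(-136) = -527/15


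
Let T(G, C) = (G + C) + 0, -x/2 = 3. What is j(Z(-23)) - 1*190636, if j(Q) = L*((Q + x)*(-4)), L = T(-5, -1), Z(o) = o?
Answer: -191332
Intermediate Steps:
x = -6 (x = -2*3 = -6)
T(G, C) = C + G (T(G, C) = (C + G) + 0 = C + G)
L = -6 (L = -1 - 5 = -6)
j(Q) = -144 + 24*Q (j(Q) = -6*(Q - 6)*(-4) = -6*(-6 + Q)*(-4) = -6*(24 - 4*Q) = -144 + 24*Q)
j(Z(-23)) - 1*190636 = (-144 + 24*(-23)) - 1*190636 = (-144 - 552) - 190636 = -696 - 190636 = -191332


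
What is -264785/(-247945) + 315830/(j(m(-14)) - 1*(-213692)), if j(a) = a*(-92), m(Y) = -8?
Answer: 13508578733/5316635046 ≈ 2.5408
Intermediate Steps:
j(a) = -92*a
-264785/(-247945) + 315830/(j(m(-14)) - 1*(-213692)) = -264785/(-247945) + 315830/(-92*(-8) - 1*(-213692)) = -264785*(-1/247945) + 315830/(736 + 213692) = 52957/49589 + 315830/214428 = 52957/49589 + 315830*(1/214428) = 52957/49589 + 157915/107214 = 13508578733/5316635046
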